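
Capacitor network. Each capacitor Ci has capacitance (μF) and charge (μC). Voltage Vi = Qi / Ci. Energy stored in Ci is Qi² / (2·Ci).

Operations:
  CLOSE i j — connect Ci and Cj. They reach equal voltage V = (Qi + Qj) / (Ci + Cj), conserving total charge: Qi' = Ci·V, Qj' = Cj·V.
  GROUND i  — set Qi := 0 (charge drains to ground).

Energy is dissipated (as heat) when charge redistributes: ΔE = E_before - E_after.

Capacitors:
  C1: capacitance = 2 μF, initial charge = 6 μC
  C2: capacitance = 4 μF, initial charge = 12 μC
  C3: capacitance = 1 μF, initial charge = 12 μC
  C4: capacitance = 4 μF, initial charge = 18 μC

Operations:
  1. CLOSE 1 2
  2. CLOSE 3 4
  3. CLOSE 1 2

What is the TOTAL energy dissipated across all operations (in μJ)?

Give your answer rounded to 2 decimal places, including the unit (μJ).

Answer: 22.50 μJ

Derivation:
Initial: C1(2μF, Q=6μC, V=3.00V), C2(4μF, Q=12μC, V=3.00V), C3(1μF, Q=12μC, V=12.00V), C4(4μF, Q=18μC, V=4.50V)
Op 1: CLOSE 1-2: Q_total=18.00, C_total=6.00, V=3.00; Q1=6.00, Q2=12.00; dissipated=0.000
Op 2: CLOSE 3-4: Q_total=30.00, C_total=5.00, V=6.00; Q3=6.00, Q4=24.00; dissipated=22.500
Op 3: CLOSE 1-2: Q_total=18.00, C_total=6.00, V=3.00; Q1=6.00, Q2=12.00; dissipated=0.000
Total dissipated: 22.500 μJ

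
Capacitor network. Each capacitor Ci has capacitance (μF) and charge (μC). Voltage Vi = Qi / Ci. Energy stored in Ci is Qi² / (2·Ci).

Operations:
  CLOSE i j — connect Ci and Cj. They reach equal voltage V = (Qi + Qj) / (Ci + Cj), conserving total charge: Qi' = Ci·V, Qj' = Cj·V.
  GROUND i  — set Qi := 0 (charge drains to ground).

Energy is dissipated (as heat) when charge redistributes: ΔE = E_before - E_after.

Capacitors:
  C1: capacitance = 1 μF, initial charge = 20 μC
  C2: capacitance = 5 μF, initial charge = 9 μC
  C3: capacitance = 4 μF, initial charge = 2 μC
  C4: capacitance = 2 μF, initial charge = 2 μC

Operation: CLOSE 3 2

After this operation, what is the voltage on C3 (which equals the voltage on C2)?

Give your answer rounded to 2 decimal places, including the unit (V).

Initial: C1(1μF, Q=20μC, V=20.00V), C2(5μF, Q=9μC, V=1.80V), C3(4μF, Q=2μC, V=0.50V), C4(2μF, Q=2μC, V=1.00V)
Op 1: CLOSE 3-2: Q_total=11.00, C_total=9.00, V=1.22; Q3=4.89, Q2=6.11; dissipated=1.878

Answer: 1.22 V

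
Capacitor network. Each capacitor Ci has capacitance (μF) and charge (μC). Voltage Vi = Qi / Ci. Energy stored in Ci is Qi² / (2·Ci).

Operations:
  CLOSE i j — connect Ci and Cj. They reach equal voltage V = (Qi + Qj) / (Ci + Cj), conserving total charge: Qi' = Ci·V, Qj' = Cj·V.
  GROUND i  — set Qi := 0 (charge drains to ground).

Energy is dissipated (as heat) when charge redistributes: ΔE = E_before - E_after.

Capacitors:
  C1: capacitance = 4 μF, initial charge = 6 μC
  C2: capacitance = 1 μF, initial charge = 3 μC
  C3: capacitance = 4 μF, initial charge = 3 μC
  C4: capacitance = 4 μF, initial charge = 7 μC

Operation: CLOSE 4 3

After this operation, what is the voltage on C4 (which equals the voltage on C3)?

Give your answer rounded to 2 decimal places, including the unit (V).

Initial: C1(4μF, Q=6μC, V=1.50V), C2(1μF, Q=3μC, V=3.00V), C3(4μF, Q=3μC, V=0.75V), C4(4μF, Q=7μC, V=1.75V)
Op 1: CLOSE 4-3: Q_total=10.00, C_total=8.00, V=1.25; Q4=5.00, Q3=5.00; dissipated=1.000

Answer: 1.25 V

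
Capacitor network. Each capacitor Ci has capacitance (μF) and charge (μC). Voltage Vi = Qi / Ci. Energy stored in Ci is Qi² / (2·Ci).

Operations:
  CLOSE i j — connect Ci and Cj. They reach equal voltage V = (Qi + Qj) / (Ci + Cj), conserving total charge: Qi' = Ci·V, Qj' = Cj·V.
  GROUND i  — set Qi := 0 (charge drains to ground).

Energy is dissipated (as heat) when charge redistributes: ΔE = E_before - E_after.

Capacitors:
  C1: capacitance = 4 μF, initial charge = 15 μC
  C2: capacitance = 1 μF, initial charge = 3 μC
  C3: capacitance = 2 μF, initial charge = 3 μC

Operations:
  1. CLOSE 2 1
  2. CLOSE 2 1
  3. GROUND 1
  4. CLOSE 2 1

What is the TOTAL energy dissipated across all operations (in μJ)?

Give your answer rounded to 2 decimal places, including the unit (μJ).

Answer: 31.33 μJ

Derivation:
Initial: C1(4μF, Q=15μC, V=3.75V), C2(1μF, Q=3μC, V=3.00V), C3(2μF, Q=3μC, V=1.50V)
Op 1: CLOSE 2-1: Q_total=18.00, C_total=5.00, V=3.60; Q2=3.60, Q1=14.40; dissipated=0.225
Op 2: CLOSE 2-1: Q_total=18.00, C_total=5.00, V=3.60; Q2=3.60, Q1=14.40; dissipated=0.000
Op 3: GROUND 1: Q1=0; energy lost=25.920
Op 4: CLOSE 2-1: Q_total=3.60, C_total=5.00, V=0.72; Q2=0.72, Q1=2.88; dissipated=5.184
Total dissipated: 31.329 μJ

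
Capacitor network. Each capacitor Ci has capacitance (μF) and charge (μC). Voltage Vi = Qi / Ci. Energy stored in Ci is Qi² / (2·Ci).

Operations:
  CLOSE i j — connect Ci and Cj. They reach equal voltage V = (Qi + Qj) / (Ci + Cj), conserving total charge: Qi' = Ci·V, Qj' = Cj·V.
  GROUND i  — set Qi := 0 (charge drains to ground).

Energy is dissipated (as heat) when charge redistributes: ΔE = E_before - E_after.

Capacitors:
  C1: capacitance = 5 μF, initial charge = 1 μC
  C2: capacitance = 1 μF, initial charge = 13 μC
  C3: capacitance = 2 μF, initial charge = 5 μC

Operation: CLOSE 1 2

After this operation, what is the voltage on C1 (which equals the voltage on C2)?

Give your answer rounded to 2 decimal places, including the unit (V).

Initial: C1(5μF, Q=1μC, V=0.20V), C2(1μF, Q=13μC, V=13.00V), C3(2μF, Q=5μC, V=2.50V)
Op 1: CLOSE 1-2: Q_total=14.00, C_total=6.00, V=2.33; Q1=11.67, Q2=2.33; dissipated=68.267

Answer: 2.33 V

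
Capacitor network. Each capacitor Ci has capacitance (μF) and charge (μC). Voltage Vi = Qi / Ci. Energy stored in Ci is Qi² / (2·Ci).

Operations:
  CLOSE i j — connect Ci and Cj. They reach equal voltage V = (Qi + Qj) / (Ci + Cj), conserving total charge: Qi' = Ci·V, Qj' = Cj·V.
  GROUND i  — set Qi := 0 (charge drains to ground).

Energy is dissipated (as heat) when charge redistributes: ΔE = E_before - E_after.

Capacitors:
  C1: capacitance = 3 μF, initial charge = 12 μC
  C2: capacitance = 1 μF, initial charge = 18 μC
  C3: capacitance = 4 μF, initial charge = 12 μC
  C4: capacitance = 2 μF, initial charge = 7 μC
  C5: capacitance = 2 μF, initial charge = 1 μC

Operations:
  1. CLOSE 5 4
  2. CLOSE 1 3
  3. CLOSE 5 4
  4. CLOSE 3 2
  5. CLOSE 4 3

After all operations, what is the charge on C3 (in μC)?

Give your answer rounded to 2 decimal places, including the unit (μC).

Initial: C1(3μF, Q=12μC, V=4.00V), C2(1μF, Q=18μC, V=18.00V), C3(4μF, Q=12μC, V=3.00V), C4(2μF, Q=7μC, V=3.50V), C5(2μF, Q=1μC, V=0.50V)
Op 1: CLOSE 5-4: Q_total=8.00, C_total=4.00, V=2.00; Q5=4.00, Q4=4.00; dissipated=4.500
Op 2: CLOSE 1-3: Q_total=24.00, C_total=7.00, V=3.43; Q1=10.29, Q3=13.71; dissipated=0.857
Op 3: CLOSE 5-4: Q_total=8.00, C_total=4.00, V=2.00; Q5=4.00, Q4=4.00; dissipated=0.000
Op 4: CLOSE 3-2: Q_total=31.71, C_total=5.00, V=6.34; Q3=25.37, Q2=6.34; dissipated=84.931
Op 5: CLOSE 4-3: Q_total=29.37, C_total=6.00, V=4.90; Q4=9.79, Q3=19.58; dissipated=12.574
Final charges: Q1=10.29, Q2=6.34, Q3=19.58, Q4=9.79, Q5=4.00

Answer: 19.58 μC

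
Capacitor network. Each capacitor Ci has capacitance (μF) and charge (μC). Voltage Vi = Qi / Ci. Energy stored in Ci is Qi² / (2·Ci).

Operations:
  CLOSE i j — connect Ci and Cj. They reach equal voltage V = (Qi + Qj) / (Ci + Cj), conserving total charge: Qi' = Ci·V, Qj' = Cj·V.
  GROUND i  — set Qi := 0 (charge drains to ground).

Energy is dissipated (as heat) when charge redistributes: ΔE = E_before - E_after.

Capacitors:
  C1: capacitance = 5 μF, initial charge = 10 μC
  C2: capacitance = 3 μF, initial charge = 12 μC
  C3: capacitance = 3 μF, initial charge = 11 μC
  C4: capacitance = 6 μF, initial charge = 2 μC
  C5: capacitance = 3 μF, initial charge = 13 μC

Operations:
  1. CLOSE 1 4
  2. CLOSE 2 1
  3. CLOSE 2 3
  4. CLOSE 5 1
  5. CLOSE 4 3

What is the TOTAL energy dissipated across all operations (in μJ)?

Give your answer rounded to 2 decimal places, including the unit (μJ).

Initial: C1(5μF, Q=10μC, V=2.00V), C2(3μF, Q=12μC, V=4.00V), C3(3μF, Q=11μC, V=3.67V), C4(6μF, Q=2μC, V=0.33V), C5(3μF, Q=13μC, V=4.33V)
Op 1: CLOSE 1-4: Q_total=12.00, C_total=11.00, V=1.09; Q1=5.45, Q4=6.55; dissipated=3.788
Op 2: CLOSE 2-1: Q_total=17.45, C_total=8.00, V=2.18; Q2=6.55, Q1=10.91; dissipated=7.934
Op 3: CLOSE 2-3: Q_total=17.55, C_total=6.00, V=2.92; Q2=8.77, Q3=8.77; dissipated=1.654
Op 4: CLOSE 5-1: Q_total=23.91, C_total=8.00, V=2.99; Q5=8.97, Q1=14.94; dissipated=4.340
Op 5: CLOSE 4-3: Q_total=15.32, C_total=9.00, V=1.70; Q4=10.21, Q3=5.11; dissipated=3.361
Total dissipated: 21.076 μJ

Answer: 21.08 μJ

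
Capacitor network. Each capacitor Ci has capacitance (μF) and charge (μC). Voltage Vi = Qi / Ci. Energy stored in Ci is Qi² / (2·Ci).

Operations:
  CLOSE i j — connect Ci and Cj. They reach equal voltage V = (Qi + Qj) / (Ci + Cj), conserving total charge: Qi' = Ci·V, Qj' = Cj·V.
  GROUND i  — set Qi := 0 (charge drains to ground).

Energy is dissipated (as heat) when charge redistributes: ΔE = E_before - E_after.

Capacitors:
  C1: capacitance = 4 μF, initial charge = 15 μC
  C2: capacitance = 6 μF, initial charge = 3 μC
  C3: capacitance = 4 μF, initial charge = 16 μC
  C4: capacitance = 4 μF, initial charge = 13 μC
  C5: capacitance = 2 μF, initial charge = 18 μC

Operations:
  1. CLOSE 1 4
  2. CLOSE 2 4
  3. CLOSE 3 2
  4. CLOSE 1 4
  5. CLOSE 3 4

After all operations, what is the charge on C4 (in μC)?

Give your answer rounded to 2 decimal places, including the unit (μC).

Answer: 10.44 μC

Derivation:
Initial: C1(4μF, Q=15μC, V=3.75V), C2(6μF, Q=3μC, V=0.50V), C3(4μF, Q=16μC, V=4.00V), C4(4μF, Q=13μC, V=3.25V), C5(2μF, Q=18μC, V=9.00V)
Op 1: CLOSE 1-4: Q_total=28.00, C_total=8.00, V=3.50; Q1=14.00, Q4=14.00; dissipated=0.250
Op 2: CLOSE 2-4: Q_total=17.00, C_total=10.00, V=1.70; Q2=10.20, Q4=6.80; dissipated=10.800
Op 3: CLOSE 3-2: Q_total=26.20, C_total=10.00, V=2.62; Q3=10.48, Q2=15.72; dissipated=6.348
Op 4: CLOSE 1-4: Q_total=20.80, C_total=8.00, V=2.60; Q1=10.40, Q4=10.40; dissipated=3.240
Op 5: CLOSE 3-4: Q_total=20.88, C_total=8.00, V=2.61; Q3=10.44, Q4=10.44; dissipated=0.000
Final charges: Q1=10.40, Q2=15.72, Q3=10.44, Q4=10.44, Q5=18.00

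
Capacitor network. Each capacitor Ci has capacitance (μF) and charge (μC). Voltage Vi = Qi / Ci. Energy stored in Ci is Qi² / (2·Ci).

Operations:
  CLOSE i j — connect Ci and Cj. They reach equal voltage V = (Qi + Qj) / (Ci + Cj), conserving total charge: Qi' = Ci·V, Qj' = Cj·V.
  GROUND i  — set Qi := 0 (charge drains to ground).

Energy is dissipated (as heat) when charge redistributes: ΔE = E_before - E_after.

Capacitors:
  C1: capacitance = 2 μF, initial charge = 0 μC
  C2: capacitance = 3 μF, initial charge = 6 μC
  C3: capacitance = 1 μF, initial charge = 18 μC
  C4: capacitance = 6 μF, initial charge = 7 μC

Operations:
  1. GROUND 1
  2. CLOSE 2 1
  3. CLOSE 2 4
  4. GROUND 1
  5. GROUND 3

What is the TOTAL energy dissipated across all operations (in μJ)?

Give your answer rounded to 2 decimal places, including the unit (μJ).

Initial: C1(2μF, Q=0μC, V=0.00V), C2(3μF, Q=6μC, V=2.00V), C3(1μF, Q=18μC, V=18.00V), C4(6μF, Q=7μC, V=1.17V)
Op 1: GROUND 1: Q1=0; energy lost=0.000
Op 2: CLOSE 2-1: Q_total=6.00, C_total=5.00, V=1.20; Q2=3.60, Q1=2.40; dissipated=2.400
Op 3: CLOSE 2-4: Q_total=10.60, C_total=9.00, V=1.18; Q2=3.53, Q4=7.07; dissipated=0.001
Op 4: GROUND 1: Q1=0; energy lost=1.440
Op 5: GROUND 3: Q3=0; energy lost=162.000
Total dissipated: 165.841 μJ

Answer: 165.84 μJ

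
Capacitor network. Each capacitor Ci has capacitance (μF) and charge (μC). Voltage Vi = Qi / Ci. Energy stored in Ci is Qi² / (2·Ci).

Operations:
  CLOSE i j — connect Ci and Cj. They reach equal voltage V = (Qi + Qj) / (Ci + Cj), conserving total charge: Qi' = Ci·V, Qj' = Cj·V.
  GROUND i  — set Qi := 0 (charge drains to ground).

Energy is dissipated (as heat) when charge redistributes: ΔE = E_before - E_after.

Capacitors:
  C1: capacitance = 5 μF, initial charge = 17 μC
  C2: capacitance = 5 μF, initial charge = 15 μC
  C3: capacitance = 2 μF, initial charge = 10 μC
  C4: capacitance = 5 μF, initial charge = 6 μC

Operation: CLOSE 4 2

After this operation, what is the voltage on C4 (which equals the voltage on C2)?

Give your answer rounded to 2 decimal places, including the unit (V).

Initial: C1(5μF, Q=17μC, V=3.40V), C2(5μF, Q=15μC, V=3.00V), C3(2μF, Q=10μC, V=5.00V), C4(5μF, Q=6μC, V=1.20V)
Op 1: CLOSE 4-2: Q_total=21.00, C_total=10.00, V=2.10; Q4=10.50, Q2=10.50; dissipated=4.050

Answer: 2.10 V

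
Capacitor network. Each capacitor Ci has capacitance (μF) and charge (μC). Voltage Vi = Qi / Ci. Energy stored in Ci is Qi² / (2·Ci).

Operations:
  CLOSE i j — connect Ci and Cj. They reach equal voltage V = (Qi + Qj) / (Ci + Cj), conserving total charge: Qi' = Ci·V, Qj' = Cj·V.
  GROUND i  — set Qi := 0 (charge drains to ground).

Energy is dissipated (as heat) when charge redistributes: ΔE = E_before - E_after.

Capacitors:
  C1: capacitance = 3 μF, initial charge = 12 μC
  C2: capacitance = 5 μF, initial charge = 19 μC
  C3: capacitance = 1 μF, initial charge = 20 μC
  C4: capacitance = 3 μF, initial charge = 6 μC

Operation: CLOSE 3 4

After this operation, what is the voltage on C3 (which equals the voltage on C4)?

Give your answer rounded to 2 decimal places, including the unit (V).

Initial: C1(3μF, Q=12μC, V=4.00V), C2(5μF, Q=19μC, V=3.80V), C3(1μF, Q=20μC, V=20.00V), C4(3μF, Q=6μC, V=2.00V)
Op 1: CLOSE 3-4: Q_total=26.00, C_total=4.00, V=6.50; Q3=6.50, Q4=19.50; dissipated=121.500

Answer: 6.50 V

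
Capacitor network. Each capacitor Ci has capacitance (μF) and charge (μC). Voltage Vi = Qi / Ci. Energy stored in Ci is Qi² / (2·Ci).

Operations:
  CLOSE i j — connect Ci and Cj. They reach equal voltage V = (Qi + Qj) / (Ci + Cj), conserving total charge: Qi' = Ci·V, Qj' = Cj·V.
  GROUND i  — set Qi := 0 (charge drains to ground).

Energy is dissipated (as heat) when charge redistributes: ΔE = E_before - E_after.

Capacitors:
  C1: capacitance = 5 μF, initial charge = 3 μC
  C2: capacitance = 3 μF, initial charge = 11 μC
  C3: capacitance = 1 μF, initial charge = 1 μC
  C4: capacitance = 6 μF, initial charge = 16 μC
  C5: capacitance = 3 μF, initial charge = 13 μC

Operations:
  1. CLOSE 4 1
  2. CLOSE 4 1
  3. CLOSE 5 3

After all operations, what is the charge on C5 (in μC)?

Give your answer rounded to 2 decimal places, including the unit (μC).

Answer: 10.50 μC

Derivation:
Initial: C1(5μF, Q=3μC, V=0.60V), C2(3μF, Q=11μC, V=3.67V), C3(1μF, Q=1μC, V=1.00V), C4(6μF, Q=16μC, V=2.67V), C5(3μF, Q=13μC, V=4.33V)
Op 1: CLOSE 4-1: Q_total=19.00, C_total=11.00, V=1.73; Q4=10.36, Q1=8.64; dissipated=5.824
Op 2: CLOSE 4-1: Q_total=19.00, C_total=11.00, V=1.73; Q4=10.36, Q1=8.64; dissipated=0.000
Op 3: CLOSE 5-3: Q_total=14.00, C_total=4.00, V=3.50; Q5=10.50, Q3=3.50; dissipated=4.167
Final charges: Q1=8.64, Q2=11.00, Q3=3.50, Q4=10.36, Q5=10.50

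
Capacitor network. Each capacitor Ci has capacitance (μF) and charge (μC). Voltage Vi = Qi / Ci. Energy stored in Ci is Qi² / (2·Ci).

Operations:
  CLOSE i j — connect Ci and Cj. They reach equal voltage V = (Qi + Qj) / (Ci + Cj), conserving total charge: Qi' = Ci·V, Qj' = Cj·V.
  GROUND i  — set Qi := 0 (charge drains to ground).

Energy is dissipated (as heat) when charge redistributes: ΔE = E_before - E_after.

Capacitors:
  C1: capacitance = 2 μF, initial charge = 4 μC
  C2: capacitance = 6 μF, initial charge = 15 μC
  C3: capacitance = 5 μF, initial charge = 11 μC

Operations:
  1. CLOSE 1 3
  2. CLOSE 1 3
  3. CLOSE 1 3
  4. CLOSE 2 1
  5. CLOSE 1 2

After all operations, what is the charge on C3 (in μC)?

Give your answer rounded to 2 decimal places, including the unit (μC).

Initial: C1(2μF, Q=4μC, V=2.00V), C2(6μF, Q=15μC, V=2.50V), C3(5μF, Q=11μC, V=2.20V)
Op 1: CLOSE 1-3: Q_total=15.00, C_total=7.00, V=2.14; Q1=4.29, Q3=10.71; dissipated=0.029
Op 2: CLOSE 1-3: Q_total=15.00, C_total=7.00, V=2.14; Q1=4.29, Q3=10.71; dissipated=0.000
Op 3: CLOSE 1-3: Q_total=15.00, C_total=7.00, V=2.14; Q1=4.29, Q3=10.71; dissipated=0.000
Op 4: CLOSE 2-1: Q_total=19.29, C_total=8.00, V=2.41; Q2=14.46, Q1=4.82; dissipated=0.096
Op 5: CLOSE 1-2: Q_total=19.29, C_total=8.00, V=2.41; Q1=4.82, Q2=14.46; dissipated=0.000
Final charges: Q1=4.82, Q2=14.46, Q3=10.71

Answer: 10.71 μC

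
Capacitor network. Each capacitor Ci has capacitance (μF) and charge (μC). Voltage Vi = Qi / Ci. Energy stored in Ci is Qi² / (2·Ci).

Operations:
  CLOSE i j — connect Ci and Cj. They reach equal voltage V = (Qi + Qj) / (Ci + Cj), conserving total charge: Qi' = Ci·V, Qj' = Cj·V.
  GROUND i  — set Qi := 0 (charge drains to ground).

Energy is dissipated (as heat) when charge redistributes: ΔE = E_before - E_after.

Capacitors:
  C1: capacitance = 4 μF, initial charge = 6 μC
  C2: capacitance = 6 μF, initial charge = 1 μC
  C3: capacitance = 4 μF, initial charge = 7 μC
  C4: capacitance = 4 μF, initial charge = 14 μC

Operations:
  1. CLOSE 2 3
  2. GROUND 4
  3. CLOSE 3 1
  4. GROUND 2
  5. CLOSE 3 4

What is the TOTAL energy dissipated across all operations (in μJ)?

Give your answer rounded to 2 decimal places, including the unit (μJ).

Initial: C1(4μF, Q=6μC, V=1.50V), C2(6μF, Q=1μC, V=0.17V), C3(4μF, Q=7μC, V=1.75V), C4(4μF, Q=14μC, V=3.50V)
Op 1: CLOSE 2-3: Q_total=8.00, C_total=10.00, V=0.80; Q2=4.80, Q3=3.20; dissipated=3.008
Op 2: GROUND 4: Q4=0; energy lost=24.500
Op 3: CLOSE 3-1: Q_total=9.20, C_total=8.00, V=1.15; Q3=4.60, Q1=4.60; dissipated=0.490
Op 4: GROUND 2: Q2=0; energy lost=1.920
Op 5: CLOSE 3-4: Q_total=4.60, C_total=8.00, V=0.57; Q3=2.30, Q4=2.30; dissipated=1.323
Total dissipated: 31.241 μJ

Answer: 31.24 μJ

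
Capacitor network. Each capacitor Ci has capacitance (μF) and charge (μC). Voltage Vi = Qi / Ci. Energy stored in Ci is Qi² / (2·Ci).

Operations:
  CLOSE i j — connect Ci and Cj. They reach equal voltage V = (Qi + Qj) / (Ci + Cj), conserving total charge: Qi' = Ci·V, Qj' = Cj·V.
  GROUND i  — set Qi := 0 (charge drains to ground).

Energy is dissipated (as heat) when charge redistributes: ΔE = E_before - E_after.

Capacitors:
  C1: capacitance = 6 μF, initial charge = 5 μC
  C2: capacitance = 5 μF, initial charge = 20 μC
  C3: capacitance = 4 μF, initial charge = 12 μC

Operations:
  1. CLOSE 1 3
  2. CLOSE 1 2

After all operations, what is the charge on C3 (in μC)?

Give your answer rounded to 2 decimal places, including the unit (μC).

Initial: C1(6μF, Q=5μC, V=0.83V), C2(5μF, Q=20μC, V=4.00V), C3(4μF, Q=12μC, V=3.00V)
Op 1: CLOSE 1-3: Q_total=17.00, C_total=10.00, V=1.70; Q1=10.20, Q3=6.80; dissipated=5.633
Op 2: CLOSE 1-2: Q_total=30.20, C_total=11.00, V=2.75; Q1=16.47, Q2=13.73; dissipated=7.214
Final charges: Q1=16.47, Q2=13.73, Q3=6.80

Answer: 6.80 μC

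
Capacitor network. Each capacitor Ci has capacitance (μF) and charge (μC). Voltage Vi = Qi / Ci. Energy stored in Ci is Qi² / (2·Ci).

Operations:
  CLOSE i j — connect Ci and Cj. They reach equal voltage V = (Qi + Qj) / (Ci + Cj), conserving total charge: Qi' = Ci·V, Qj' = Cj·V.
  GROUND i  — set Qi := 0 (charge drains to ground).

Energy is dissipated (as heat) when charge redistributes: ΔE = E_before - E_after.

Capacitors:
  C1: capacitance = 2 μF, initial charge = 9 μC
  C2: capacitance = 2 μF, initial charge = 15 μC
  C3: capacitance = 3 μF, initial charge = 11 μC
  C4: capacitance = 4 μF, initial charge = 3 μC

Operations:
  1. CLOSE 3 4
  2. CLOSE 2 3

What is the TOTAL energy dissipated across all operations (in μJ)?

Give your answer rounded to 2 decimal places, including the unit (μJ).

Initial: C1(2μF, Q=9μC, V=4.50V), C2(2μF, Q=15μC, V=7.50V), C3(3μF, Q=11μC, V=3.67V), C4(4μF, Q=3μC, V=0.75V)
Op 1: CLOSE 3-4: Q_total=14.00, C_total=7.00, V=2.00; Q3=6.00, Q4=8.00; dissipated=7.292
Op 2: CLOSE 2-3: Q_total=21.00, C_total=5.00, V=4.20; Q2=8.40, Q3=12.60; dissipated=18.150
Total dissipated: 25.442 μJ

Answer: 25.44 μJ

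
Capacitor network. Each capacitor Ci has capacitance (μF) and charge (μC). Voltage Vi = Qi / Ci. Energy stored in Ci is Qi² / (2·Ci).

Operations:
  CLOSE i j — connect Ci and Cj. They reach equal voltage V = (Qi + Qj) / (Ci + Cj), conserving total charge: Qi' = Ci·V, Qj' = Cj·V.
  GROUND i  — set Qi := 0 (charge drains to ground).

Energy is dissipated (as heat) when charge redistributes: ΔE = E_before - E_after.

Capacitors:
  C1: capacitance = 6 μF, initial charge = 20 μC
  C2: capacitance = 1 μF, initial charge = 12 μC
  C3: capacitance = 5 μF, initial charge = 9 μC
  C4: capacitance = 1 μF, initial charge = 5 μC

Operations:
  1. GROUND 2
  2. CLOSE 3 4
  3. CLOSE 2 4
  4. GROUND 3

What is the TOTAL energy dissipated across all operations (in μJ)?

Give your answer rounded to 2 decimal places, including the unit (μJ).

Initial: C1(6μF, Q=20μC, V=3.33V), C2(1μF, Q=12μC, V=12.00V), C3(5μF, Q=9μC, V=1.80V), C4(1μF, Q=5μC, V=5.00V)
Op 1: GROUND 2: Q2=0; energy lost=72.000
Op 2: CLOSE 3-4: Q_total=14.00, C_total=6.00, V=2.33; Q3=11.67, Q4=2.33; dissipated=4.267
Op 3: CLOSE 2-4: Q_total=2.33, C_total=2.00, V=1.17; Q2=1.17, Q4=1.17; dissipated=1.361
Op 4: GROUND 3: Q3=0; energy lost=13.611
Total dissipated: 91.239 μJ

Answer: 91.24 μJ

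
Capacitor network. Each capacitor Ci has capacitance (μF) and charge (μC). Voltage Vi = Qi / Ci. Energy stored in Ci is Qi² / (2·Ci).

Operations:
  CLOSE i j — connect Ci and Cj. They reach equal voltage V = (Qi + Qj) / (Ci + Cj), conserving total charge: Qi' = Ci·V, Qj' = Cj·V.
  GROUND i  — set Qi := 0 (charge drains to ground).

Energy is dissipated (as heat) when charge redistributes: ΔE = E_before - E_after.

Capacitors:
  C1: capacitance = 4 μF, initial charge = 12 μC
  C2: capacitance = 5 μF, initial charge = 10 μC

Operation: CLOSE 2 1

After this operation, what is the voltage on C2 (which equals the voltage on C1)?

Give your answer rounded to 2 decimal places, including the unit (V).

Initial: C1(4μF, Q=12μC, V=3.00V), C2(5μF, Q=10μC, V=2.00V)
Op 1: CLOSE 2-1: Q_total=22.00, C_total=9.00, V=2.44; Q2=12.22, Q1=9.78; dissipated=1.111

Answer: 2.44 V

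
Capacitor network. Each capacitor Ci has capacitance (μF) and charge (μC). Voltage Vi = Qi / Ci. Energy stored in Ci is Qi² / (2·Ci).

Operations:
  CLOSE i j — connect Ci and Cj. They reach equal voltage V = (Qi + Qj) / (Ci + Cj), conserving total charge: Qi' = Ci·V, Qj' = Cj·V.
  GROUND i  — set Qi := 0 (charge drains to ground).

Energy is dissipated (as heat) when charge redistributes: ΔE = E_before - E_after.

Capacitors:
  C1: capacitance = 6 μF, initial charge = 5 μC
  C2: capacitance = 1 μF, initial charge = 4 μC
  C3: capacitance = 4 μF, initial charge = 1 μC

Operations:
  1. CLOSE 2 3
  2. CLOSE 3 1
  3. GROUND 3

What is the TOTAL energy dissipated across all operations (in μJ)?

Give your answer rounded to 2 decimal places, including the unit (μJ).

Initial: C1(6μF, Q=5μC, V=0.83V), C2(1μF, Q=4μC, V=4.00V), C3(4μF, Q=1μC, V=0.25V)
Op 1: CLOSE 2-3: Q_total=5.00, C_total=5.00, V=1.00; Q2=1.00, Q3=4.00; dissipated=5.625
Op 2: CLOSE 3-1: Q_total=9.00, C_total=10.00, V=0.90; Q3=3.60, Q1=5.40; dissipated=0.033
Op 3: GROUND 3: Q3=0; energy lost=1.620
Total dissipated: 7.278 μJ

Answer: 7.28 μJ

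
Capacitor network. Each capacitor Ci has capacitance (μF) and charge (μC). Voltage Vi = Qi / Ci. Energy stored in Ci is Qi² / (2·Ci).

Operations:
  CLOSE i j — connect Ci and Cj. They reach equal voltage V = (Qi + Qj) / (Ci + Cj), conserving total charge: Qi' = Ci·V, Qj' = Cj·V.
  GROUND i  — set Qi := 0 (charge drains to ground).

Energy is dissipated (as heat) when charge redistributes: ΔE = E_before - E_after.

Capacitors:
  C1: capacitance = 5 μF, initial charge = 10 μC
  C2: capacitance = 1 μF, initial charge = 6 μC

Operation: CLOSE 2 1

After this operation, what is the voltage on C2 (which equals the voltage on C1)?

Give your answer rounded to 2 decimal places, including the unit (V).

Answer: 2.67 V

Derivation:
Initial: C1(5μF, Q=10μC, V=2.00V), C2(1μF, Q=6μC, V=6.00V)
Op 1: CLOSE 2-1: Q_total=16.00, C_total=6.00, V=2.67; Q2=2.67, Q1=13.33; dissipated=6.667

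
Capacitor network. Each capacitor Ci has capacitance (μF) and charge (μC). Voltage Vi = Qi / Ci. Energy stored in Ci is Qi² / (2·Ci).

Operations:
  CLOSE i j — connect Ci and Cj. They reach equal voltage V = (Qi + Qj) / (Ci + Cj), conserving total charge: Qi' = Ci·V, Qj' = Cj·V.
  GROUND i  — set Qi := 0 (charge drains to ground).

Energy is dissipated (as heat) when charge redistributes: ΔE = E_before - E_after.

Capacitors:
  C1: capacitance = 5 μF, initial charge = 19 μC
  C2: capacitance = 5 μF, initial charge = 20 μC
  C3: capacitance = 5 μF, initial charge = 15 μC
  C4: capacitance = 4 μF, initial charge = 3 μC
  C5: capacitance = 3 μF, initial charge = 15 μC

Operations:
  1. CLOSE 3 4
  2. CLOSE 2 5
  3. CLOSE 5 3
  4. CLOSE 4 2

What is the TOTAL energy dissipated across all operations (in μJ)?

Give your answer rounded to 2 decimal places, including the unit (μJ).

Answer: 18.12 μJ

Derivation:
Initial: C1(5μF, Q=19μC, V=3.80V), C2(5μF, Q=20μC, V=4.00V), C3(5μF, Q=15μC, V=3.00V), C4(4μF, Q=3μC, V=0.75V), C5(3μF, Q=15μC, V=5.00V)
Op 1: CLOSE 3-4: Q_total=18.00, C_total=9.00, V=2.00; Q3=10.00, Q4=8.00; dissipated=5.625
Op 2: CLOSE 2-5: Q_total=35.00, C_total=8.00, V=4.38; Q2=21.88, Q5=13.12; dissipated=0.938
Op 3: CLOSE 5-3: Q_total=23.12, C_total=8.00, V=2.89; Q5=8.67, Q3=14.45; dissipated=5.288
Op 4: CLOSE 4-2: Q_total=29.88, C_total=9.00, V=3.32; Q4=13.28, Q2=16.60; dissipated=6.267
Total dissipated: 18.118 μJ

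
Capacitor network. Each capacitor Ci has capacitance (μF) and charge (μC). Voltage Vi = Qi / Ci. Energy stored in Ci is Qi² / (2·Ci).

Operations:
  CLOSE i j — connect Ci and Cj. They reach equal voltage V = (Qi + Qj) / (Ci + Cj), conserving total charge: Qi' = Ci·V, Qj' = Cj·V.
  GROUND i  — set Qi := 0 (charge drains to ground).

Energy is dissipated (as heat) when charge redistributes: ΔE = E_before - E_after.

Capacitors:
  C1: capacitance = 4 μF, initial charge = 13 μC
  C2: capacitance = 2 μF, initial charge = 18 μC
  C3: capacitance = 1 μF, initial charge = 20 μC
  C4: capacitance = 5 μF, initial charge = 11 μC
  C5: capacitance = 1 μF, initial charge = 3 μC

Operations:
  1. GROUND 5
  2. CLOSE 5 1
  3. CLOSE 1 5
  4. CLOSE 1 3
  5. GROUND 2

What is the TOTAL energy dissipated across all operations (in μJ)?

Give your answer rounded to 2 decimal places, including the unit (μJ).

Answer: 210.83 μJ

Derivation:
Initial: C1(4μF, Q=13μC, V=3.25V), C2(2μF, Q=18μC, V=9.00V), C3(1μF, Q=20μC, V=20.00V), C4(5μF, Q=11μC, V=2.20V), C5(1μF, Q=3μC, V=3.00V)
Op 1: GROUND 5: Q5=0; energy lost=4.500
Op 2: CLOSE 5-1: Q_total=13.00, C_total=5.00, V=2.60; Q5=2.60, Q1=10.40; dissipated=4.225
Op 3: CLOSE 1-5: Q_total=13.00, C_total=5.00, V=2.60; Q1=10.40, Q5=2.60; dissipated=0.000
Op 4: CLOSE 1-3: Q_total=30.40, C_total=5.00, V=6.08; Q1=24.32, Q3=6.08; dissipated=121.104
Op 5: GROUND 2: Q2=0; energy lost=81.000
Total dissipated: 210.829 μJ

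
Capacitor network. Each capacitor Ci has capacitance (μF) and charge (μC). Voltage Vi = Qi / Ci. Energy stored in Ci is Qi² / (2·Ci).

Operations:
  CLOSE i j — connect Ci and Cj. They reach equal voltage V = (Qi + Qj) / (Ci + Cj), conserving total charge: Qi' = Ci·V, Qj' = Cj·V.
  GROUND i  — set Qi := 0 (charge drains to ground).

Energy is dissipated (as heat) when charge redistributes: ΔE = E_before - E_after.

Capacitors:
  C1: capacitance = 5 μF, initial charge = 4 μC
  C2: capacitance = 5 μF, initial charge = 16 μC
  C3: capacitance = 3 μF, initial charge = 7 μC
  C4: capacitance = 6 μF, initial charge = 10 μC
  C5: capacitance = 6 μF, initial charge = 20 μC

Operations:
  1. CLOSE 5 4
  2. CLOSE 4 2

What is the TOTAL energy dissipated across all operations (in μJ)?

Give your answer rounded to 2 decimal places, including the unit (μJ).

Answer: 4.83 μJ

Derivation:
Initial: C1(5μF, Q=4μC, V=0.80V), C2(5μF, Q=16μC, V=3.20V), C3(3μF, Q=7μC, V=2.33V), C4(6μF, Q=10μC, V=1.67V), C5(6μF, Q=20μC, V=3.33V)
Op 1: CLOSE 5-4: Q_total=30.00, C_total=12.00, V=2.50; Q5=15.00, Q4=15.00; dissipated=4.167
Op 2: CLOSE 4-2: Q_total=31.00, C_total=11.00, V=2.82; Q4=16.91, Q2=14.09; dissipated=0.668
Total dissipated: 4.835 μJ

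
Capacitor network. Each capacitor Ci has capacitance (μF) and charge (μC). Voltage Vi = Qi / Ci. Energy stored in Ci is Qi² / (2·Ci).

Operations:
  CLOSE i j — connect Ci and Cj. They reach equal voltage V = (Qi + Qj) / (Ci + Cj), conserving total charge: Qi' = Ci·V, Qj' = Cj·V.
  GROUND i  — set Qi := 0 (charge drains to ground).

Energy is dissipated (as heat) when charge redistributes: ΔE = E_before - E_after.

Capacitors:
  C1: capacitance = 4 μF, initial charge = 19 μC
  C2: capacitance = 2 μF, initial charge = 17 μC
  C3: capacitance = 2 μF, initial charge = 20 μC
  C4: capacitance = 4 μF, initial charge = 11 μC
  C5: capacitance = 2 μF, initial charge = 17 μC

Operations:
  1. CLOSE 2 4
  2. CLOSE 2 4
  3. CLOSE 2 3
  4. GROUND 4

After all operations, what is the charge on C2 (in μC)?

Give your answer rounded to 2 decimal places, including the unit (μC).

Initial: C1(4μF, Q=19μC, V=4.75V), C2(2μF, Q=17μC, V=8.50V), C3(2μF, Q=20μC, V=10.00V), C4(4μF, Q=11μC, V=2.75V), C5(2μF, Q=17μC, V=8.50V)
Op 1: CLOSE 2-4: Q_total=28.00, C_total=6.00, V=4.67; Q2=9.33, Q4=18.67; dissipated=22.042
Op 2: CLOSE 2-4: Q_total=28.00, C_total=6.00, V=4.67; Q2=9.33, Q4=18.67; dissipated=0.000
Op 3: CLOSE 2-3: Q_total=29.33, C_total=4.00, V=7.33; Q2=14.67, Q3=14.67; dissipated=14.222
Op 4: GROUND 4: Q4=0; energy lost=43.556
Final charges: Q1=19.00, Q2=14.67, Q3=14.67, Q4=0.00, Q5=17.00

Answer: 14.67 μC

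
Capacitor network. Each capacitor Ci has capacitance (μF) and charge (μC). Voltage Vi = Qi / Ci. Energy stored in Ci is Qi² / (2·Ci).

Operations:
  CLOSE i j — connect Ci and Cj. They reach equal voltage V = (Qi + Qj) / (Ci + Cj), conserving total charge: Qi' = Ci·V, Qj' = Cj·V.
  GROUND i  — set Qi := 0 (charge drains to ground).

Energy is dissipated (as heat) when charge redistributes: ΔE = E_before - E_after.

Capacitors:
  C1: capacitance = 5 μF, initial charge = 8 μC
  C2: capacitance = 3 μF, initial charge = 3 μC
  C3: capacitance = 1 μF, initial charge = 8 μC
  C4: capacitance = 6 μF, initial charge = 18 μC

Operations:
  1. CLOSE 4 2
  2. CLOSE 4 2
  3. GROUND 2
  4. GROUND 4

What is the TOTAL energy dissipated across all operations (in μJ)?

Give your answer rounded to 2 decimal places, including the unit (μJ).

Initial: C1(5μF, Q=8μC, V=1.60V), C2(3μF, Q=3μC, V=1.00V), C3(1μF, Q=8μC, V=8.00V), C4(6μF, Q=18μC, V=3.00V)
Op 1: CLOSE 4-2: Q_total=21.00, C_total=9.00, V=2.33; Q4=14.00, Q2=7.00; dissipated=4.000
Op 2: CLOSE 4-2: Q_total=21.00, C_total=9.00, V=2.33; Q4=14.00, Q2=7.00; dissipated=0.000
Op 3: GROUND 2: Q2=0; energy lost=8.167
Op 4: GROUND 4: Q4=0; energy lost=16.333
Total dissipated: 28.500 μJ

Answer: 28.50 μJ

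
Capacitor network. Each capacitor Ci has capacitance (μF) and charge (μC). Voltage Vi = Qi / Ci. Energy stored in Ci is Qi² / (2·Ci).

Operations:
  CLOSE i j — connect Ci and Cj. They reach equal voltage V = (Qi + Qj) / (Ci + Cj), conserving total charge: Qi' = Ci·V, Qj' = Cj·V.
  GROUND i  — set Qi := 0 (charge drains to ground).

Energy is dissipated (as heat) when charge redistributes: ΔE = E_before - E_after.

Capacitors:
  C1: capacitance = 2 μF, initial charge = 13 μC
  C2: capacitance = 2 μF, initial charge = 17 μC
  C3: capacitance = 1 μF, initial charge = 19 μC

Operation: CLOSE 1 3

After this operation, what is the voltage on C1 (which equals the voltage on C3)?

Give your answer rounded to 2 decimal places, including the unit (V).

Initial: C1(2μF, Q=13μC, V=6.50V), C2(2μF, Q=17μC, V=8.50V), C3(1μF, Q=19μC, V=19.00V)
Op 1: CLOSE 1-3: Q_total=32.00, C_total=3.00, V=10.67; Q1=21.33, Q3=10.67; dissipated=52.083

Answer: 10.67 V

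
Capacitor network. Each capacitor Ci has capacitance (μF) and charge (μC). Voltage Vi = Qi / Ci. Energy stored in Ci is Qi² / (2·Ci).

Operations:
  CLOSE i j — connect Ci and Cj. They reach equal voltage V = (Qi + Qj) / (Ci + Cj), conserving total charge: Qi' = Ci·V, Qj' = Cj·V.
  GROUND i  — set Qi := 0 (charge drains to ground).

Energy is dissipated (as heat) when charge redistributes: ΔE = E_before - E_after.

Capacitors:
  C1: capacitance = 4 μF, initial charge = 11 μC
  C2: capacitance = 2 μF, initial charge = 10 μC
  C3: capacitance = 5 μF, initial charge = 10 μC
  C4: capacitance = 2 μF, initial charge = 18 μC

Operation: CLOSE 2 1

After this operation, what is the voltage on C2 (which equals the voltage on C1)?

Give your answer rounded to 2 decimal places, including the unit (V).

Initial: C1(4μF, Q=11μC, V=2.75V), C2(2μF, Q=10μC, V=5.00V), C3(5μF, Q=10μC, V=2.00V), C4(2μF, Q=18μC, V=9.00V)
Op 1: CLOSE 2-1: Q_total=21.00, C_total=6.00, V=3.50; Q2=7.00, Q1=14.00; dissipated=3.375

Answer: 3.50 V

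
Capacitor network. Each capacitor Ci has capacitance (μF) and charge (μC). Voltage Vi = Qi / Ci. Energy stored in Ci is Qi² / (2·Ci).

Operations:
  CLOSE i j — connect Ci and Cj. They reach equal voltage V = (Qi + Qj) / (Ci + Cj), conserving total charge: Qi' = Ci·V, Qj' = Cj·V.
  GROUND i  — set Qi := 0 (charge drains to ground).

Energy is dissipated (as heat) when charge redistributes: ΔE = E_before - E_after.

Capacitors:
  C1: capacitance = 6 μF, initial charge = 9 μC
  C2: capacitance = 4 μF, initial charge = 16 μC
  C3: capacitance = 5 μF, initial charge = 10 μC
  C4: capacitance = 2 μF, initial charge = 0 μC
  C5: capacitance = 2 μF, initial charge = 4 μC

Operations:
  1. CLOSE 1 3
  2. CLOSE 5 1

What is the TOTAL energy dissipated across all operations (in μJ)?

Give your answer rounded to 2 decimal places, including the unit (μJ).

Answer: 0.40 μJ

Derivation:
Initial: C1(6μF, Q=9μC, V=1.50V), C2(4μF, Q=16μC, V=4.00V), C3(5μF, Q=10μC, V=2.00V), C4(2μF, Q=0μC, V=0.00V), C5(2μF, Q=4μC, V=2.00V)
Op 1: CLOSE 1-3: Q_total=19.00, C_total=11.00, V=1.73; Q1=10.36, Q3=8.64; dissipated=0.341
Op 2: CLOSE 5-1: Q_total=14.36, C_total=8.00, V=1.80; Q5=3.59, Q1=10.77; dissipated=0.056
Total dissipated: 0.397 μJ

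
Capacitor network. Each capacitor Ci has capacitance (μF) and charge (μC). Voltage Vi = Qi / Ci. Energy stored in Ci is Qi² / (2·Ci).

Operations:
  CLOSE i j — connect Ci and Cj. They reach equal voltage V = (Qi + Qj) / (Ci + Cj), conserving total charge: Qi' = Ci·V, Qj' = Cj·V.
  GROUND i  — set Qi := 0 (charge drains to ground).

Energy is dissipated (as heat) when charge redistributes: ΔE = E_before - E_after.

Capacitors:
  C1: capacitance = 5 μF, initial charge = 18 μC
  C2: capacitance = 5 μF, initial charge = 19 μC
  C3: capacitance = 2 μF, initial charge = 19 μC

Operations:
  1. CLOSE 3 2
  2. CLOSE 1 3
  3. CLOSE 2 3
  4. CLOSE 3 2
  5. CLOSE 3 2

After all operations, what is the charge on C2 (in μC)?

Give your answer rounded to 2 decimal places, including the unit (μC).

Answer: 25.28 μC

Derivation:
Initial: C1(5μF, Q=18μC, V=3.60V), C2(5μF, Q=19μC, V=3.80V), C3(2μF, Q=19μC, V=9.50V)
Op 1: CLOSE 3-2: Q_total=38.00, C_total=7.00, V=5.43; Q3=10.86, Q2=27.14; dissipated=23.207
Op 2: CLOSE 1-3: Q_total=28.86, C_total=7.00, V=4.12; Q1=20.61, Q3=8.24; dissipated=2.388
Op 3: CLOSE 2-3: Q_total=35.39, C_total=7.00, V=5.06; Q2=25.28, Q3=10.11; dissipated=1.219
Op 4: CLOSE 3-2: Q_total=35.39, C_total=7.00, V=5.06; Q3=10.11, Q2=25.28; dissipated=0.000
Op 5: CLOSE 3-2: Q_total=35.39, C_total=7.00, V=5.06; Q3=10.11, Q2=25.28; dissipated=0.000
Final charges: Q1=20.61, Q2=25.28, Q3=10.11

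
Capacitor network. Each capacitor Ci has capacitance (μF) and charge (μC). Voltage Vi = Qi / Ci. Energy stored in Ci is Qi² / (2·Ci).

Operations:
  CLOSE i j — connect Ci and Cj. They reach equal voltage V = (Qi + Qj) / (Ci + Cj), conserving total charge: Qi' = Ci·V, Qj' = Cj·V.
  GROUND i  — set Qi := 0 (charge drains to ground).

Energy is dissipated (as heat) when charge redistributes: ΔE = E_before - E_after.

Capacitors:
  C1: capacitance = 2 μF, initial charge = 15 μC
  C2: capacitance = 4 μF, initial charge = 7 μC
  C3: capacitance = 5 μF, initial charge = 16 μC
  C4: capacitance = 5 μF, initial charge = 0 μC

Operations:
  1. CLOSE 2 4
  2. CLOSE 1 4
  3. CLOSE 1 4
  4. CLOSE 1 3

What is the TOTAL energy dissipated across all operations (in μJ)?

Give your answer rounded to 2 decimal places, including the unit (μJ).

Answer: 35.86 μJ

Derivation:
Initial: C1(2μF, Q=15μC, V=7.50V), C2(4μF, Q=7μC, V=1.75V), C3(5μF, Q=16μC, V=3.20V), C4(5μF, Q=0μC, V=0.00V)
Op 1: CLOSE 2-4: Q_total=7.00, C_total=9.00, V=0.78; Q2=3.11, Q4=3.89; dissipated=3.403
Op 2: CLOSE 1-4: Q_total=18.89, C_total=7.00, V=2.70; Q1=5.40, Q4=13.49; dissipated=32.277
Op 3: CLOSE 1-4: Q_total=18.89, C_total=7.00, V=2.70; Q1=5.40, Q4=13.49; dissipated=0.000
Op 4: CLOSE 1-3: Q_total=21.40, C_total=7.00, V=3.06; Q1=6.11, Q3=15.28; dissipated=0.180
Total dissipated: 35.860 μJ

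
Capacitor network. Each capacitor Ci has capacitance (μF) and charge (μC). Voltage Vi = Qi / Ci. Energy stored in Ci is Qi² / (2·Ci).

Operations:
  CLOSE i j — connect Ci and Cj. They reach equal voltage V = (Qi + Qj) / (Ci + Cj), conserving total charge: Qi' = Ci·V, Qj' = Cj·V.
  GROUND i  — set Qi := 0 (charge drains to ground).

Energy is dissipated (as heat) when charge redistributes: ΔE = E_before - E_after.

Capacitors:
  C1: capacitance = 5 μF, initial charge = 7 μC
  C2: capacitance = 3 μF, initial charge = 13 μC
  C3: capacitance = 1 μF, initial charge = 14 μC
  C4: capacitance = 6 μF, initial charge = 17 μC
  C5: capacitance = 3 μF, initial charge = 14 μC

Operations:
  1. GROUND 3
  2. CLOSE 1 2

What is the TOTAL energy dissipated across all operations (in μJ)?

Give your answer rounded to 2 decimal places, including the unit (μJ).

Initial: C1(5μF, Q=7μC, V=1.40V), C2(3μF, Q=13μC, V=4.33V), C3(1μF, Q=14μC, V=14.00V), C4(6μF, Q=17μC, V=2.83V), C5(3μF, Q=14μC, V=4.67V)
Op 1: GROUND 3: Q3=0; energy lost=98.000
Op 2: CLOSE 1-2: Q_total=20.00, C_total=8.00, V=2.50; Q1=12.50, Q2=7.50; dissipated=8.067
Total dissipated: 106.067 μJ

Answer: 106.07 μJ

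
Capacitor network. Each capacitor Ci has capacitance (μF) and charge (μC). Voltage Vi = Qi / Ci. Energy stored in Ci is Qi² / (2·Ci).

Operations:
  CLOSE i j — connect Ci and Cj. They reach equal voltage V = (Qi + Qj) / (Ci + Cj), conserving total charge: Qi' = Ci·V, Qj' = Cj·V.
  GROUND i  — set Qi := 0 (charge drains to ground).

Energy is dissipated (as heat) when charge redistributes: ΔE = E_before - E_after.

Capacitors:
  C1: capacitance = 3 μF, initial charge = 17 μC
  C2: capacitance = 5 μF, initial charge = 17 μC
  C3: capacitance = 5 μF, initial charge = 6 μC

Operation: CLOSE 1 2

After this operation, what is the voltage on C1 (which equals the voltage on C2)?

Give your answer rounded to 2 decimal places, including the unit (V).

Answer: 4.25 V

Derivation:
Initial: C1(3μF, Q=17μC, V=5.67V), C2(5μF, Q=17μC, V=3.40V), C3(5μF, Q=6μC, V=1.20V)
Op 1: CLOSE 1-2: Q_total=34.00, C_total=8.00, V=4.25; Q1=12.75, Q2=21.25; dissipated=4.817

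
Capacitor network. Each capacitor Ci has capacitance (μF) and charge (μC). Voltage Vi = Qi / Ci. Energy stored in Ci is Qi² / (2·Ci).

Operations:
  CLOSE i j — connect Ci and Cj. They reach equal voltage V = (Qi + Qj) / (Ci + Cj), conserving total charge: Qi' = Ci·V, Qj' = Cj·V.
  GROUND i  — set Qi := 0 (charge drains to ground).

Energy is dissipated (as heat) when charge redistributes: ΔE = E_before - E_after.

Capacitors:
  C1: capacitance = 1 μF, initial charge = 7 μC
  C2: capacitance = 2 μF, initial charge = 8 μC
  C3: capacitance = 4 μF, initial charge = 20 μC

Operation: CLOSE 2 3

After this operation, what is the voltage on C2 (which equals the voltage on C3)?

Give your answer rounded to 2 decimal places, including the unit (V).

Answer: 4.67 V

Derivation:
Initial: C1(1μF, Q=7μC, V=7.00V), C2(2μF, Q=8μC, V=4.00V), C3(4μF, Q=20μC, V=5.00V)
Op 1: CLOSE 2-3: Q_total=28.00, C_total=6.00, V=4.67; Q2=9.33, Q3=18.67; dissipated=0.667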